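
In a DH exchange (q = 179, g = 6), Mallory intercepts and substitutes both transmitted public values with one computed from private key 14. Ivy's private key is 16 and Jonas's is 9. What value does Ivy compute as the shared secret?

Ivy receives Mallory's public value M = 6^14 mod 179 instead of the honest one.
6^1 ≡ 6 (mod 179)
6^2 = (6^1)^2 ≡ 6^2 = 36 ≡ 36 (mod 179)
6^4 = (6^2)^2 ≡ 36^2 = 1296 ≡ 43 (mod 179)
6^8 = (6^4)^2 ≡ 43^2 = 1849 ≡ 59 (mod 179)
6^14 = 6^8 · 6^4 · 6^2 ≡ 59 · 43 · 36 ≡ 42 (mod 179).
So M = 42. Ivy computes K = M^16 mod 179.
42^1 ≡ 42 (mod 179)
42^2 = (42^1)^2 ≡ 42^2 = 1764 ≡ 153 (mod 179)
42^4 = (42^2)^2 ≡ 153^2 = 23409 ≡ 139 (mod 179)
42^8 = (42^4)^2 ≡ 139^2 = 19321 ≡ 168 (mod 179)
42^16 = (42^8)^2 ≡ 168^2 = 28224 ≡ 121 (mod 179)

121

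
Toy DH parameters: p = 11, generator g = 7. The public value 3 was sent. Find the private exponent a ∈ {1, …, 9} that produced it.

Try successive powers of 7 modulo 11:
7^1 ≡ 7
7^2 ≡ 5
7^3 ≡ 2
7^4 ≡ 3
Found: a = 4.

4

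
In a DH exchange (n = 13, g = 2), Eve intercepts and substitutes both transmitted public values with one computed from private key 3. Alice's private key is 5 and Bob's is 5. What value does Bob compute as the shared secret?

8

Bob receives Eve's public value M = 2^3 mod 13 instead of the honest one.
2^1 ≡ 2 (mod 13)
2^2 = (2^1)^2 ≡ 2^2 = 4 ≡ 4 (mod 13)
2^3 = 2^2 · 2^1 ≡ 4 · 2 ≡ 8 (mod 13).
So M = 8. Bob computes K = M^5 mod 13.
8^1 ≡ 8 (mod 13)
8^2 = (8^1)^2 ≡ 8^2 = 64 ≡ 12 (mod 13)
8^4 = (8^2)^2 ≡ 12^2 = 144 ≡ 1 (mod 13)
8^5 = 8^4 · 8^1 ≡ 1 · 8 ≡ 8 (mod 13).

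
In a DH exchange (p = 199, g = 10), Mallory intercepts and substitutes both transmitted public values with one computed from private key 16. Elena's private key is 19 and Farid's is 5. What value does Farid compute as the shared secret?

Farid receives Mallory's public value M = 10^16 mod 199 instead of the honest one.
10^1 ≡ 10 (mod 199)
10^2 = (10^1)^2 ≡ 10^2 = 100 ≡ 100 (mod 199)
10^4 = (10^2)^2 ≡ 100^2 = 10000 ≡ 50 (mod 199)
10^8 = (10^4)^2 ≡ 50^2 = 2500 ≡ 112 (mod 199)
10^16 = (10^8)^2 ≡ 112^2 = 12544 ≡ 7 (mod 199)
So M = 7. Farid computes K = M^5 mod 199.
7^1 ≡ 7 (mod 199)
7^2 = (7^1)^2 ≡ 7^2 = 49 ≡ 49 (mod 199)
7^4 = (7^2)^2 ≡ 49^2 = 2401 ≡ 13 (mod 199)
7^5 = 7^4 · 7^1 ≡ 13 · 7 ≡ 91 (mod 199).

91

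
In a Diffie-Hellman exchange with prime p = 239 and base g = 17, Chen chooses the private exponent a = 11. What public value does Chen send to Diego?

Public value = 17^11 mod 239.
17^1 ≡ 17 (mod 239)
17^2 = (17^1)^2 ≡ 17^2 = 289 ≡ 50 (mod 239)
17^4 = (17^2)^2 ≡ 50^2 = 2500 ≡ 110 (mod 239)
17^8 = (17^4)^2 ≡ 110^2 = 12100 ≡ 150 (mod 239)
17^11 = 17^8 · 17^2 · 17^1 ≡ 150 · 50 · 17 ≡ 113 (mod 239).

113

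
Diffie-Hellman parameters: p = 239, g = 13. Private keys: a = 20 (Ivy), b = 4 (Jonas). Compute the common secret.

Ivy sends A = g^a mod p = 13^20 mod 239.
13^1 ≡ 13 (mod 239)
13^2 = (13^1)^2 ≡ 13^2 = 169 ≡ 169 (mod 239)
13^4 = (13^2)^2 ≡ 169^2 = 28561 ≡ 120 (mod 239)
13^8 = (13^4)^2 ≡ 120^2 = 14400 ≡ 60 (mod 239)
13^16 = (13^8)^2 ≡ 60^2 = 3600 ≡ 15 (mod 239)
13^20 = 13^16 · 13^4 ≡ 15 · 120 ≡ 127 (mod 239).
So A = 127. Jonas then computes K = A^b mod p = 127^4 mod 239.
127^1 ≡ 127 (mod 239)
127^2 = (127^1)^2 ≡ 127^2 = 16129 ≡ 116 (mod 239)
127^4 = (127^2)^2 ≡ 116^2 = 13456 ≡ 72 (mod 239)

72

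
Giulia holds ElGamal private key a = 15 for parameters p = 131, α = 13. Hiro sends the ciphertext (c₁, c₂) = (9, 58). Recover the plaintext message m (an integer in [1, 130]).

55

Shared mask s = c₁^a mod p = 9^15 mod 131.
9^1 ≡ 9 (mod 131)
9^2 = (9^1)^2 ≡ 9^2 = 81 ≡ 81 (mod 131)
9^4 = (9^2)^2 ≡ 81^2 = 6561 ≡ 11 (mod 131)
9^8 = (9^4)^2 ≡ 11^2 = 121 ≡ 121 (mod 131)
9^15 = 9^8 · 9^4 · 9^2 · 9^1 ≡ 121 · 11 · 81 · 9 ≡ 113 (mod 131).
So s = 113; s⁻¹ ≡ 80 (mod 131).
m = c₂ · s⁻¹ mod 131 = 58 · 80 mod 131 = 55.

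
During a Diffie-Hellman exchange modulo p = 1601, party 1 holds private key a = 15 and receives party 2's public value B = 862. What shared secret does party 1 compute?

Shared key K = 862^15 mod 1601.
862^1 ≡ 862 (mod 1601)
862^2 = (862^1)^2 ≡ 862^2 = 743044 ≡ 180 (mod 1601)
862^4 = (862^2)^2 ≡ 180^2 = 32400 ≡ 380 (mod 1601)
862^8 = (862^4)^2 ≡ 380^2 = 144400 ≡ 310 (mod 1601)
862^15 = 862^8 · 862^4 · 862^2 · 862^1 ≡ 310 · 380 · 180 · 862 ≡ 1081 (mod 1601).

1081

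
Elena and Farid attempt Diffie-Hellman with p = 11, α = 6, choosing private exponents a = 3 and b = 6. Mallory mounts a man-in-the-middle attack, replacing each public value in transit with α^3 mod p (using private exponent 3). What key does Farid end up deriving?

Farid receives Mallory's public value M = 6^3 mod 11 instead of the honest one.
6^1 ≡ 6 (mod 11)
6^2 = (6^1)^2 ≡ 6^2 = 36 ≡ 3 (mod 11)
6^3 = 6^2 · 6^1 ≡ 3 · 6 ≡ 7 (mod 11).
So M = 7. Farid computes K = M^6 mod 11.
7^1 ≡ 7 (mod 11)
7^2 = (7^1)^2 ≡ 7^2 = 49 ≡ 5 (mod 11)
7^4 = (7^2)^2 ≡ 5^2 = 25 ≡ 3 (mod 11)
7^6 = 7^4 · 7^2 ≡ 3 · 5 ≡ 4 (mod 11).

4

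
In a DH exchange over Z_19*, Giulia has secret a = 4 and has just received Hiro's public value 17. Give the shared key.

Shared key K = 17^4 mod 19.
17^1 ≡ 17 (mod 19)
17^2 = (17^1)^2 ≡ 17^2 = 289 ≡ 4 (mod 19)
17^4 = (17^2)^2 ≡ 4^2 = 16 ≡ 16 (mod 19)

16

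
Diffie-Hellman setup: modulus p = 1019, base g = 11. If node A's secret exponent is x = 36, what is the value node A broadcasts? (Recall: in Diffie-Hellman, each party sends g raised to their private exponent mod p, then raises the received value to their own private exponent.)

Public value = 11^{36} \pmod{1019}.
11^1 ≡ 11 (mod 1019)
11^2 = (11^1)^2 ≡ 11^2 = 121 ≡ 121 (mod 1019)
11^4 = (11^2)^2 ≡ 121^2 = 14641 ≡ 375 (mod 1019)
11^8 = (11^4)^2 ≡ 375^2 = 140625 ≡ 3 (mod 1019)
11^16 = (11^8)^2 ≡ 3^2 = 9 ≡ 9 (mod 1019)
11^32 = (11^16)^2 ≡ 9^2 = 81 ≡ 81 (mod 1019)
11^36 = 11^32 · 11^4 ≡ 81 · 375 ≡ 824 (mod 1019).

824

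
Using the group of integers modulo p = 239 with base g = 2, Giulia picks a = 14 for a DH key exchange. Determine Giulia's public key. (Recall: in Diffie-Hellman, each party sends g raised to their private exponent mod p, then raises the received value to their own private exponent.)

132

Public value = 2^14 mod 239.
2^1 ≡ 2 (mod 239)
2^2 = (2^1)^2 ≡ 2^2 = 4 ≡ 4 (mod 239)
2^4 = (2^2)^2 ≡ 4^2 = 16 ≡ 16 (mod 239)
2^8 = (2^4)^2 ≡ 16^2 = 256 ≡ 17 (mod 239)
2^14 = 2^8 · 2^4 · 2^2 ≡ 17 · 16 · 4 ≡ 132 (mod 239).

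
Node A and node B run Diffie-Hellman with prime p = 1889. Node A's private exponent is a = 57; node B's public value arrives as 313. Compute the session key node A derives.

Shared key K = 313^57 mod 1889.
313^1 ≡ 313 (mod 1889)
313^2 = (313^1)^2 ≡ 313^2 = 97969 ≡ 1630 (mod 1889)
313^4 = (313^2)^2 ≡ 1630^2 = 2656900 ≡ 966 (mod 1889)
313^8 = (313^4)^2 ≡ 966^2 = 933156 ≡ 1879 (mod 1889)
313^16 = (313^8)^2 ≡ 1879^2 = 3530641 ≡ 100 (mod 1889)
313^32 = (313^16)^2 ≡ 100^2 = 10000 ≡ 555 (mod 1889)
313^57 = 313^32 · 313^16 · 313^8 · 313^1 ≡ 555 · 100 · 1879 · 313 ≡ 1218 (mod 1889).

1218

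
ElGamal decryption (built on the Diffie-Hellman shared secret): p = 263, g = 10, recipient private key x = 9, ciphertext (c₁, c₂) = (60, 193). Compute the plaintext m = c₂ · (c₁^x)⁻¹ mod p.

2

Shared mask s = c₁^x mod p = 60^9 mod 263.
60^1 ≡ 60 (mod 263)
60^2 = (60^1)^2 ≡ 60^2 = 3600 ≡ 181 (mod 263)
60^4 = (60^2)^2 ≡ 181^2 = 32761 ≡ 149 (mod 263)
60^8 = (60^4)^2 ≡ 149^2 = 22201 ≡ 109 (mod 263)
60^9 = 60^8 · 60^1 ≡ 109 · 60 ≡ 228 (mod 263).
So s = 228; s⁻¹ ≡ 15 (mod 263).
m = c₂ · s⁻¹ mod 263 = 193 · 15 mod 263 = 2.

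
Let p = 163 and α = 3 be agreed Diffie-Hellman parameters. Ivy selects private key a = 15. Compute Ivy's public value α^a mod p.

17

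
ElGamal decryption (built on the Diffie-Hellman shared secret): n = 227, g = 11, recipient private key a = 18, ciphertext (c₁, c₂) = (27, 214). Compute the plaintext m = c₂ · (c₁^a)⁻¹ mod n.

175

Shared mask s = c₁^a mod n = 27^18 mod 227.
27^1 ≡ 27 (mod 227)
27^2 = (27^1)^2 ≡ 27^2 = 729 ≡ 48 (mod 227)
27^4 = (27^2)^2 ≡ 48^2 = 2304 ≡ 34 (mod 227)
27^8 = (27^4)^2 ≡ 34^2 = 1156 ≡ 21 (mod 227)
27^16 = (27^8)^2 ≡ 21^2 = 441 ≡ 214 (mod 227)
27^18 = 27^16 · 27^2 ≡ 214 · 48 ≡ 57 (mod 227).
So s = 57; s⁻¹ ≡ 4 (mod 227).
m = c₂ · s⁻¹ mod 227 = 214 · 4 mod 227 = 175.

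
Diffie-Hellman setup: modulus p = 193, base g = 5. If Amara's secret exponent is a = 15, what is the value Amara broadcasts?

87

Public value = 5^{15} \pmod{193}.
5^1 ≡ 5 (mod 193)
5^2 = (5^1)^2 ≡ 5^2 = 25 ≡ 25 (mod 193)
5^4 = (5^2)^2 ≡ 25^2 = 625 ≡ 46 (mod 193)
5^8 = (5^4)^2 ≡ 46^2 = 2116 ≡ 186 (mod 193)
5^15 = 5^8 · 5^4 · 5^2 · 5^1 ≡ 186 · 46 · 25 · 5 ≡ 87 (mod 193).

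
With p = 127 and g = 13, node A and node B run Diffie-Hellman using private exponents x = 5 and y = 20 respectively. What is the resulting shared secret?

Node B sends B = g^y mod p = 13^20 mod 127.
13^1 ≡ 13 (mod 127)
13^2 = (13^1)^2 ≡ 13^2 = 169 ≡ 42 (mod 127)
13^4 = (13^2)^2 ≡ 42^2 = 1764 ≡ 113 (mod 127)
13^8 = (13^4)^2 ≡ 113^2 = 12769 ≡ 69 (mod 127)
13^16 = (13^8)^2 ≡ 69^2 = 4761 ≡ 62 (mod 127)
13^20 = 13^16 · 13^4 ≡ 62 · 113 ≡ 21 (mod 127).
So B = 21. Node A then computes K = B^x mod p = 21^5 mod 127.
21^1 ≡ 21 (mod 127)
21^2 = (21^1)^2 ≡ 21^2 = 441 ≡ 60 (mod 127)
21^4 = (21^2)^2 ≡ 60^2 = 3600 ≡ 44 (mod 127)
21^5 = 21^4 · 21^1 ≡ 44 · 21 ≡ 35 (mod 127).

35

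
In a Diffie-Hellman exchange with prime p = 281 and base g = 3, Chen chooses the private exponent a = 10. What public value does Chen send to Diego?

39

Public value = 3^10 (mod 281).
3^1 ≡ 3 (mod 281)
3^2 = (3^1)^2 ≡ 3^2 = 9 ≡ 9 (mod 281)
3^4 = (3^2)^2 ≡ 9^2 = 81 ≡ 81 (mod 281)
3^8 = (3^4)^2 ≡ 81^2 = 6561 ≡ 98 (mod 281)
3^10 = 3^8 · 3^2 ≡ 98 · 9 ≡ 39 (mod 281).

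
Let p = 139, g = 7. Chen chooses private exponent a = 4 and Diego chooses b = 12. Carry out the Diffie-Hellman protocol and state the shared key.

Chen sends A = g^a mod p = 7^4 mod 139.
7^1 ≡ 7 (mod 139)
7^2 = (7^1)^2 ≡ 7^2 = 49 ≡ 49 (mod 139)
7^4 = (7^2)^2 ≡ 49^2 = 2401 ≡ 38 (mod 139)
So A = 38. Diego then computes K = A^b mod p = 38^12 mod 139.
38^1 ≡ 38 (mod 139)
38^2 = (38^1)^2 ≡ 38^2 = 1444 ≡ 54 (mod 139)
38^4 = (38^2)^2 ≡ 54^2 = 2916 ≡ 136 (mod 139)
38^8 = (38^4)^2 ≡ 136^2 = 18496 ≡ 9 (mod 139)
38^12 = 38^8 · 38^4 ≡ 9 · 136 ≡ 112 (mod 139).

112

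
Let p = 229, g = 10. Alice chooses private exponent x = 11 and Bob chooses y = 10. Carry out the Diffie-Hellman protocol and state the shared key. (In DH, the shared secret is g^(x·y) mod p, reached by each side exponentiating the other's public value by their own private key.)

Bob sends B = g^y mod p = 10^10 mod 229.
10^1 ≡ 10 (mod 229)
10^2 = (10^1)^2 ≡ 10^2 = 100 ≡ 100 (mod 229)
10^4 = (10^2)^2 ≡ 100^2 = 10000 ≡ 153 (mod 229)
10^8 = (10^4)^2 ≡ 153^2 = 23409 ≡ 51 (mod 229)
10^10 = 10^8 · 10^2 ≡ 51 · 100 ≡ 62 (mod 229).
So B = 62. Alice then computes K = B^x mod p = 62^11 mod 229.
62^1 ≡ 62 (mod 229)
62^2 = (62^1)^2 ≡ 62^2 = 3844 ≡ 180 (mod 229)
62^4 = (62^2)^2 ≡ 180^2 = 32400 ≡ 111 (mod 229)
62^8 = (62^4)^2 ≡ 111^2 = 12321 ≡ 184 (mod 229)
62^11 = 62^8 · 62^2 · 62^1 ≡ 184 · 180 · 62 ≡ 226 (mod 229).

226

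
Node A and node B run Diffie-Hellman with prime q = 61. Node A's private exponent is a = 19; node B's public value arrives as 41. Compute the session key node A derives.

Shared key K = 41^19 mod 61.
41^1 ≡ 41 (mod 61)
41^2 = (41^1)^2 ≡ 41^2 = 1681 ≡ 34 (mod 61)
41^4 = (41^2)^2 ≡ 34^2 = 1156 ≡ 58 (mod 61)
41^8 = (41^4)^2 ≡ 58^2 = 3364 ≡ 9 (mod 61)
41^16 = (41^8)^2 ≡ 9^2 = 81 ≡ 20 (mod 61)
41^19 = 41^16 · 41^2 · 41^1 ≡ 20 · 34 · 41 ≡ 3 (mod 61).

3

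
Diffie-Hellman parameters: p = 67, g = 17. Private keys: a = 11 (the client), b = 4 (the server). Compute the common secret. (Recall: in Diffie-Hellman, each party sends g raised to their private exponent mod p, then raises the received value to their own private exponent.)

29

The client sends A = g^a mod p = 17^11 mod 67.
17^1 ≡ 17 (mod 67)
17^2 = (17^1)^2 ≡ 17^2 = 289 ≡ 21 (mod 67)
17^4 = (17^2)^2 ≡ 21^2 = 441 ≡ 39 (mod 67)
17^8 = (17^4)^2 ≡ 39^2 = 1521 ≡ 47 (mod 67)
17^11 = 17^8 · 17^2 · 17^1 ≡ 47 · 21 · 17 ≡ 29 (mod 67).
So A = 29. The server then computes K = A^b mod p = 29^4 mod 67.
29^1 ≡ 29 (mod 67)
29^2 = (29^1)^2 ≡ 29^2 = 841 ≡ 37 (mod 67)
29^4 = (29^2)^2 ≡ 37^2 = 1369 ≡ 29 (mod 67)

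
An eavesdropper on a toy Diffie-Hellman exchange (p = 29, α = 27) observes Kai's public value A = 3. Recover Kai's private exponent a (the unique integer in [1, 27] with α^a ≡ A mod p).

19

Try successive powers of 27 modulo 29:
27^1 ≡ 27
27^2 ≡ 4
27^3 ≡ 21
27^4 ≡ 16
27^5 ≡ 26
27^6 ≡ 6
27^7 ≡ 17
27^8 ≡ 24
27^9 ≡ 10
27^10 ≡ 9
27^11 ≡ 11
27^12 ≡ 7
27^13 ≡ 15
27^14 ≡ 28
27^15 ≡ 2
27^16 ≡ 25
27^17 ≡ 8
27^18 ≡ 13
27^19 ≡ 3
Found: a = 19.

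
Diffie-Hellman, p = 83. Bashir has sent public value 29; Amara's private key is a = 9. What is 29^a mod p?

Shared key K = 29^9 mod 83.
29^1 ≡ 29 (mod 83)
29^2 = (29^1)^2 ≡ 29^2 = 841 ≡ 11 (mod 83)
29^4 = (29^2)^2 ≡ 11^2 = 121 ≡ 38 (mod 83)
29^8 = (29^4)^2 ≡ 38^2 = 1444 ≡ 33 (mod 83)
29^9 = 29^8 · 29^1 ≡ 33 · 29 ≡ 44 (mod 83).

44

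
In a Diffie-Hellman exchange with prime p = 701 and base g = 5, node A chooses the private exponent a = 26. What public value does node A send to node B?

Public value = 5^26 (mod 701).
5^1 ≡ 5 (mod 701)
5^2 = (5^1)^2 ≡ 5^2 = 25 ≡ 25 (mod 701)
5^4 = (5^2)^2 ≡ 25^2 = 625 ≡ 625 (mod 701)
5^8 = (5^4)^2 ≡ 625^2 = 390625 ≡ 168 (mod 701)
5^16 = (5^8)^2 ≡ 168^2 = 28224 ≡ 184 (mod 701)
5^26 = 5^16 · 5^8 · 5^2 ≡ 184 · 168 · 25 ≡ 298 (mod 701).

298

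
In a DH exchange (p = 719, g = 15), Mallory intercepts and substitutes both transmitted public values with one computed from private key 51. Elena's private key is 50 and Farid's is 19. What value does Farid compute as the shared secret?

155

Farid receives Mallory's public value M = 15^51 mod 719 instead of the honest one.
15^1 ≡ 15 (mod 719)
15^2 = (15^1)^2 ≡ 15^2 = 225 ≡ 225 (mod 719)
15^4 = (15^2)^2 ≡ 225^2 = 50625 ≡ 295 (mod 719)
15^8 = (15^4)^2 ≡ 295^2 = 87025 ≡ 26 (mod 719)
15^16 = (15^8)^2 ≡ 26^2 = 676 ≡ 676 (mod 719)
15^32 = (15^16)^2 ≡ 676^2 = 456976 ≡ 411 (mod 719)
15^51 = 15^32 · 15^16 · 15^2 · 15^1 ≡ 411 · 676 · 225 · 15 ≡ 427 (mod 719).
So M = 427. Farid computes K = M^19 mod 719.
427^1 ≡ 427 (mod 719)
427^2 = (427^1)^2 ≡ 427^2 = 182329 ≡ 422 (mod 719)
427^4 = (427^2)^2 ≡ 422^2 = 178084 ≡ 491 (mod 719)
427^8 = (427^4)^2 ≡ 491^2 = 241081 ≡ 216 (mod 719)
427^16 = (427^8)^2 ≡ 216^2 = 46656 ≡ 640 (mod 719)
427^19 = 427^16 · 427^2 · 427^1 ≡ 640 · 422 · 427 ≡ 155 (mod 719).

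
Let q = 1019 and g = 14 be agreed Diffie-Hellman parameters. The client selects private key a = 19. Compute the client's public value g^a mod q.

Public value = 14^19 mod 1019.
14^1 ≡ 14 (mod 1019)
14^2 = (14^1)^2 ≡ 14^2 = 196 ≡ 196 (mod 1019)
14^4 = (14^2)^2 ≡ 196^2 = 38416 ≡ 713 (mod 1019)
14^8 = (14^4)^2 ≡ 713^2 = 508369 ≡ 907 (mod 1019)
14^16 = (14^8)^2 ≡ 907^2 = 822649 ≡ 316 (mod 1019)
14^19 = 14^16 · 14^2 · 14^1 ≡ 316 · 196 · 14 ≡ 954 (mod 1019).

954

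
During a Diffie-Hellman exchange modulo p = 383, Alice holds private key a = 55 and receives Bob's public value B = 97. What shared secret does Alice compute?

183

Shared key K = 97^55 mod 383.
97^1 ≡ 97 (mod 383)
97^2 = (97^1)^2 ≡ 97^2 = 9409 ≡ 217 (mod 383)
97^4 = (97^2)^2 ≡ 217^2 = 47089 ≡ 363 (mod 383)
97^8 = (97^4)^2 ≡ 363^2 = 131769 ≡ 17 (mod 383)
97^16 = (97^8)^2 ≡ 17^2 = 289 ≡ 289 (mod 383)
97^32 = (97^16)^2 ≡ 289^2 = 83521 ≡ 27 (mod 383)
97^55 = 97^32 · 97^16 · 97^4 · 97^2 · 97^1 ≡ 27 · 289 · 363 · 217 · 97 ≡ 183 (mod 383).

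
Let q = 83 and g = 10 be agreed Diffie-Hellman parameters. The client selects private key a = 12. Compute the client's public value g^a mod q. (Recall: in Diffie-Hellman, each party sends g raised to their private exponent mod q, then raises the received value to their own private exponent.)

7

Public value = 10^12 mod 83.
10^1 ≡ 10 (mod 83)
10^2 = (10^1)^2 ≡ 10^2 = 100 ≡ 17 (mod 83)
10^4 = (10^2)^2 ≡ 17^2 = 289 ≡ 40 (mod 83)
10^8 = (10^4)^2 ≡ 40^2 = 1600 ≡ 23 (mod 83)
10^12 = 10^8 · 10^4 ≡ 23 · 40 ≡ 7 (mod 83).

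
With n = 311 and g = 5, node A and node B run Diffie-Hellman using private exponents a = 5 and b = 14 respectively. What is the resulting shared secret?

Node A sends A = g^a mod n = 5^5 mod 311.
5^1 ≡ 5 (mod 311)
5^2 = (5^1)^2 ≡ 5^2 = 25 ≡ 25 (mod 311)
5^4 = (5^2)^2 ≡ 25^2 = 625 ≡ 3 (mod 311)
5^5 = 5^4 · 5^1 ≡ 3 · 5 ≡ 15 (mod 311).
So A = 15. Node B then computes K = A^b mod n = 15^14 mod 311.
15^1 ≡ 15 (mod 311)
15^2 = (15^1)^2 ≡ 15^2 = 225 ≡ 225 (mod 311)
15^4 = (15^2)^2 ≡ 225^2 = 50625 ≡ 243 (mod 311)
15^8 = (15^4)^2 ≡ 243^2 = 59049 ≡ 270 (mod 311)
15^14 = 15^8 · 15^4 · 15^2 ≡ 270 · 243 · 225 ≡ 13 (mod 311).

13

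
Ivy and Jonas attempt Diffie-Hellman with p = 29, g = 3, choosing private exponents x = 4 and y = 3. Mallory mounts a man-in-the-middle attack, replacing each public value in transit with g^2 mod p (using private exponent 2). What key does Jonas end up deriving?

Jonas receives Mallory's public value M = 3^2 mod 29 instead of the honest one.
3^1 ≡ 3 (mod 29)
3^2 = (3^1)^2 ≡ 3^2 = 9 ≡ 9 (mod 29)
So M = 9. Jonas computes K = M^3 mod 29.
9^1 ≡ 9 (mod 29)
9^2 = (9^1)^2 ≡ 9^2 = 81 ≡ 23 (mod 29)
9^3 = 9^2 · 9^1 ≡ 23 · 9 ≡ 4 (mod 29).

4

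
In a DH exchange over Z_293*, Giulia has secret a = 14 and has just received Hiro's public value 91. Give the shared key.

210

Shared key K = 91^14 mod 293.
91^1 ≡ 91 (mod 293)
91^2 = (91^1)^2 ≡ 91^2 = 8281 ≡ 77 (mod 293)
91^4 = (91^2)^2 ≡ 77^2 = 5929 ≡ 69 (mod 293)
91^8 = (91^4)^2 ≡ 69^2 = 4761 ≡ 73 (mod 293)
91^14 = 91^8 · 91^4 · 91^2 ≡ 73 · 69 · 77 ≡ 210 (mod 293).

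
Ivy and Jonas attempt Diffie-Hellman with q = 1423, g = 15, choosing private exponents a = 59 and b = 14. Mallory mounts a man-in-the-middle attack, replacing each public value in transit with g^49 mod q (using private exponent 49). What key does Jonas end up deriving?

Jonas receives Mallory's public value M = 15^49 mod 1423 instead of the honest one.
15^1 ≡ 15 (mod 1423)
15^2 = (15^1)^2 ≡ 15^2 = 225 ≡ 225 (mod 1423)
15^4 = (15^2)^2 ≡ 225^2 = 50625 ≡ 820 (mod 1423)
15^8 = (15^4)^2 ≡ 820^2 = 672400 ≡ 744 (mod 1423)
15^16 = (15^8)^2 ≡ 744^2 = 553536 ≡ 1412 (mod 1423)
15^32 = (15^16)^2 ≡ 1412^2 = 1993744 ≡ 121 (mod 1423)
15^49 = 15^32 · 15^16 · 15^1 ≡ 121 · 1412 · 15 ≡ 1380 (mod 1423).
So M = 1380. Jonas computes K = M^14 mod 1423.
1380^1 ≡ 1380 (mod 1423)
1380^2 = (1380^1)^2 ≡ 1380^2 = 1904400 ≡ 426 (mod 1423)
1380^4 = (1380^2)^2 ≡ 426^2 = 181476 ≡ 755 (mod 1423)
1380^8 = (1380^4)^2 ≡ 755^2 = 570025 ≡ 825 (mod 1423)
1380^14 = 1380^8 · 1380^4 · 1380^2 ≡ 825 · 755 · 426 ≡ 786 (mod 1423).

786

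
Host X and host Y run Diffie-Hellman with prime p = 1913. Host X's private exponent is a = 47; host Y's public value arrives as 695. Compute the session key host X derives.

1298

Shared key K = 695^47 mod 1913.
695^1 ≡ 695 (mod 1913)
695^2 = (695^1)^2 ≡ 695^2 = 483025 ≡ 949 (mod 1913)
695^4 = (695^2)^2 ≡ 949^2 = 900601 ≡ 1491 (mod 1913)
695^8 = (695^4)^2 ≡ 1491^2 = 2223081 ≡ 175 (mod 1913)
695^16 = (695^8)^2 ≡ 175^2 = 30625 ≡ 17 (mod 1913)
695^32 = (695^16)^2 ≡ 17^2 = 289 ≡ 289 (mod 1913)
695^47 = 695^32 · 695^8 · 695^4 · 695^2 · 695^1 ≡ 289 · 175 · 1491 · 949 · 695 ≡ 1298 (mod 1913).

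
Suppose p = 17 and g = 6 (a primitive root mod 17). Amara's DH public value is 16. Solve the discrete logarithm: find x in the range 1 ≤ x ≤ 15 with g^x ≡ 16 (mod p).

Try successive powers of 6 modulo 17:
6^1 ≡ 6
6^2 ≡ 2
6^3 ≡ 12
6^4 ≡ 4
6^5 ≡ 7
6^6 ≡ 8
6^7 ≡ 14
6^8 ≡ 16
Found: x = 8.

8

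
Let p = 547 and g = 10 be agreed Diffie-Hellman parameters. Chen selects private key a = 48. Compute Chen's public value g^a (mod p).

409

Public value = 10^48 (mod 547).
10^1 ≡ 10 (mod 547)
10^2 = (10^1)^2 ≡ 10^2 = 100 ≡ 100 (mod 547)
10^4 = (10^2)^2 ≡ 100^2 = 10000 ≡ 154 (mod 547)
10^8 = (10^4)^2 ≡ 154^2 = 23716 ≡ 195 (mod 547)
10^16 = (10^8)^2 ≡ 195^2 = 38025 ≡ 282 (mod 547)
10^32 = (10^16)^2 ≡ 282^2 = 79524 ≡ 209 (mod 547)
10^48 = 10^32 · 10^16 ≡ 209 · 282 ≡ 409 (mod 547).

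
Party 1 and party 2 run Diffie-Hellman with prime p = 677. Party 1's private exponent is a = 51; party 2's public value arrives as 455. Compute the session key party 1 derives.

516

Shared key K = 455^51 mod 677.
455^1 ≡ 455 (mod 677)
455^2 = (455^1)^2 ≡ 455^2 = 207025 ≡ 540 (mod 677)
455^4 = (455^2)^2 ≡ 540^2 = 291600 ≡ 490 (mod 677)
455^8 = (455^4)^2 ≡ 490^2 = 240100 ≡ 442 (mod 677)
455^16 = (455^8)^2 ≡ 442^2 = 195364 ≡ 388 (mod 677)
455^32 = (455^16)^2 ≡ 388^2 = 150544 ≡ 250 (mod 677)
455^51 = 455^32 · 455^16 · 455^2 · 455^1 ≡ 250 · 388 · 540 · 455 ≡ 516 (mod 677).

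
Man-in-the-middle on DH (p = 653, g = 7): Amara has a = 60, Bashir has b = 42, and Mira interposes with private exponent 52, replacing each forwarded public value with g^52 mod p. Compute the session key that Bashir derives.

Bashir receives Mira's public value M = 7^52 mod 653 instead of the honest one.
7^1 ≡ 7 (mod 653)
7^2 = (7^1)^2 ≡ 7^2 = 49 ≡ 49 (mod 653)
7^4 = (7^2)^2 ≡ 49^2 = 2401 ≡ 442 (mod 653)
7^8 = (7^4)^2 ≡ 442^2 = 195364 ≡ 117 (mod 653)
7^16 = (7^8)^2 ≡ 117^2 = 13689 ≡ 629 (mod 653)
7^32 = (7^16)^2 ≡ 629^2 = 395641 ≡ 576 (mod 653)
7^52 = 7^32 · 7^16 · 7^4 ≡ 576 · 629 · 442 ≡ 566 (mod 653).
So M = 566. Bashir computes K = M^42 mod 653.
566^1 ≡ 566 (mod 653)
566^2 = (566^1)^2 ≡ 566^2 = 320356 ≡ 386 (mod 653)
566^4 = (566^2)^2 ≡ 386^2 = 148996 ≡ 112 (mod 653)
566^8 = (566^4)^2 ≡ 112^2 = 12544 ≡ 137 (mod 653)
566^16 = (566^8)^2 ≡ 137^2 = 18769 ≡ 485 (mod 653)
566^32 = (566^16)^2 ≡ 485^2 = 235225 ≡ 145 (mod 653)
566^42 = 566^32 · 566^8 · 566^2 ≡ 145 · 137 · 386 ≡ 364 (mod 653).

364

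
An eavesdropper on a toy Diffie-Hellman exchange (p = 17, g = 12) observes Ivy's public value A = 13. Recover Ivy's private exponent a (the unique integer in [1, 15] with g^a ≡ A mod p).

4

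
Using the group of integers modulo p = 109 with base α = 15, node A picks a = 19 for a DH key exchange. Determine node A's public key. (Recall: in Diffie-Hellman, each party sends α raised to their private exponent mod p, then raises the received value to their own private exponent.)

73

Public value = 15^19 (mod 109).
15^1 ≡ 15 (mod 109)
15^2 = (15^1)^2 ≡ 15^2 = 225 ≡ 7 (mod 109)
15^4 = (15^2)^2 ≡ 7^2 = 49 ≡ 49 (mod 109)
15^8 = (15^4)^2 ≡ 49^2 = 2401 ≡ 3 (mod 109)
15^16 = (15^8)^2 ≡ 3^2 = 9 ≡ 9 (mod 109)
15^19 = 15^16 · 15^2 · 15^1 ≡ 9 · 7 · 15 ≡ 73 (mod 109).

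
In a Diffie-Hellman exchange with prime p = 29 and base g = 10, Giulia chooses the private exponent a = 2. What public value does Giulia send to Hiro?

Public value = 10^2 mod 29.
10^1 ≡ 10 (mod 29)
10^2 = (10^1)^2 ≡ 10^2 = 100 ≡ 13 (mod 29)

13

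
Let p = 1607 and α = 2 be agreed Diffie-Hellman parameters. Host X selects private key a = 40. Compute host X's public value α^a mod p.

Public value = 2^40 mod 1607.
2^1 ≡ 2 (mod 1607)
2^2 = (2^1)^2 ≡ 2^2 = 4 ≡ 4 (mod 1607)
2^4 = (2^2)^2 ≡ 4^2 = 16 ≡ 16 (mod 1607)
2^8 = (2^4)^2 ≡ 16^2 = 256 ≡ 256 (mod 1607)
2^16 = (2^8)^2 ≡ 256^2 = 65536 ≡ 1256 (mod 1607)
2^32 = (2^16)^2 ≡ 1256^2 = 1577536 ≡ 1069 (mod 1607)
2^40 = 2^32 · 2^8 ≡ 1069 · 256 ≡ 474 (mod 1607).

474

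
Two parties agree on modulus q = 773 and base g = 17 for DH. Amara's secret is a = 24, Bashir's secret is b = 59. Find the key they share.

Bashir sends B = g^b mod q = 17^59 mod 773.
17^1 ≡ 17 (mod 773)
17^2 = (17^1)^2 ≡ 17^2 = 289 ≡ 289 (mod 773)
17^4 = (17^2)^2 ≡ 289^2 = 83521 ≡ 37 (mod 773)
17^8 = (17^4)^2 ≡ 37^2 = 1369 ≡ 596 (mod 773)
17^16 = (17^8)^2 ≡ 596^2 = 355216 ≡ 409 (mod 773)
17^32 = (17^16)^2 ≡ 409^2 = 167281 ≡ 313 (mod 773)
17^59 = 17^32 · 17^16 · 17^8 · 17^2 · 17^1 ≡ 313 · 409 · 596 · 289 · 17 ≡ 506 (mod 773).
So B = 506. Amara then computes K = B^a mod q = 506^24 mod 773.
506^1 ≡ 506 (mod 773)
506^2 = (506^1)^2 ≡ 506^2 = 256036 ≡ 173 (mod 773)
506^4 = (506^2)^2 ≡ 173^2 = 29929 ≡ 555 (mod 773)
506^8 = (506^4)^2 ≡ 555^2 = 308025 ≡ 371 (mod 773)
506^16 = (506^8)^2 ≡ 371^2 = 137641 ≡ 47 (mod 773)
506^24 = 506^16 · 506^8 ≡ 47 · 371 ≡ 431 (mod 773).

431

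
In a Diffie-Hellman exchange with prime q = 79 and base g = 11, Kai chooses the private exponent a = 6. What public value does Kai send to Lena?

Public value = 11^6 mod 79.
11^1 ≡ 11 (mod 79)
11^2 = (11^1)^2 ≡ 11^2 = 121 ≡ 42 (mod 79)
11^4 = (11^2)^2 ≡ 42^2 = 1764 ≡ 26 (mod 79)
11^6 = 11^4 · 11^2 ≡ 26 · 42 ≡ 65 (mod 79).

65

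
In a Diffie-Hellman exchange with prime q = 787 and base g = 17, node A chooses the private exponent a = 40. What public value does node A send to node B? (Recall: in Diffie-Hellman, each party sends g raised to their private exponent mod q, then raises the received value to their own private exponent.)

Public value = 17^40 (mod 787).
17^1 ≡ 17 (mod 787)
17^2 = (17^1)^2 ≡ 17^2 = 289 ≡ 289 (mod 787)
17^4 = (17^2)^2 ≡ 289^2 = 83521 ≡ 99 (mod 787)
17^8 = (17^4)^2 ≡ 99^2 = 9801 ≡ 357 (mod 787)
17^16 = (17^8)^2 ≡ 357^2 = 127449 ≡ 742 (mod 787)
17^32 = (17^16)^2 ≡ 742^2 = 550564 ≡ 451 (mod 787)
17^40 = 17^32 · 17^8 ≡ 451 · 357 ≡ 459 (mod 787).

459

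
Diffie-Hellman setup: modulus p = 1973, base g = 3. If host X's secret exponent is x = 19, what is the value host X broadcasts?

708

Public value = 3^19 mod 1973.
3^1 ≡ 3 (mod 1973)
3^2 = (3^1)^2 ≡ 3^2 = 9 ≡ 9 (mod 1973)
3^4 = (3^2)^2 ≡ 9^2 = 81 ≡ 81 (mod 1973)
3^8 = (3^4)^2 ≡ 81^2 = 6561 ≡ 642 (mod 1973)
3^16 = (3^8)^2 ≡ 642^2 = 412164 ≡ 1780 (mod 1973)
3^19 = 3^16 · 3^2 · 3^1 ≡ 1780 · 9 · 3 ≡ 708 (mod 1973).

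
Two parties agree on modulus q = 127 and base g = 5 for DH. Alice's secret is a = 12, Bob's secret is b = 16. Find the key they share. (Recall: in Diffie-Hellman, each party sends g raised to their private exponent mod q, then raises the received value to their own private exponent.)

Alice sends A = g^a mod q = 5^12 mod 127.
5^1 ≡ 5 (mod 127)
5^2 = (5^1)^2 ≡ 5^2 = 25 ≡ 25 (mod 127)
5^4 = (5^2)^2 ≡ 25^2 = 625 ≡ 117 (mod 127)
5^8 = (5^4)^2 ≡ 117^2 = 13689 ≡ 100 (mod 127)
5^12 = 5^8 · 5^4 ≡ 100 · 117 ≡ 16 (mod 127).
So A = 16. Bob then computes K = A^b mod q = 16^16 mod 127.
16^1 ≡ 16 (mod 127)
16^2 = (16^1)^2 ≡ 16^2 = 256 ≡ 2 (mod 127)
16^4 = (16^2)^2 ≡ 2^2 = 4 ≡ 4 (mod 127)
16^8 = (16^4)^2 ≡ 4^2 = 16 ≡ 16 (mod 127)
16^16 = (16^8)^2 ≡ 16^2 = 256 ≡ 2 (mod 127)

2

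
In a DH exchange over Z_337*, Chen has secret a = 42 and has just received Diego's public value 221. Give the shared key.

85

Shared key K = 221^42 mod 337.
221^1 ≡ 221 (mod 337)
221^2 = (221^1)^2 ≡ 221^2 = 48841 ≡ 313 (mod 337)
221^4 = (221^2)^2 ≡ 313^2 = 97969 ≡ 239 (mod 337)
221^8 = (221^4)^2 ≡ 239^2 = 57121 ≡ 168 (mod 337)
221^16 = (221^8)^2 ≡ 168^2 = 28224 ≡ 253 (mod 337)
221^32 = (221^16)^2 ≡ 253^2 = 64009 ≡ 316 (mod 337)
221^42 = 221^32 · 221^8 · 221^2 ≡ 316 · 168 · 313 ≡ 85 (mod 337).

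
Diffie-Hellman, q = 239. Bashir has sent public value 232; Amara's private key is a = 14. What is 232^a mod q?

211

Shared key K = 232^14 mod 239.
232^1 ≡ 232 (mod 239)
232^2 = (232^1)^2 ≡ 232^2 = 53824 ≡ 49 (mod 239)
232^4 = (232^2)^2 ≡ 49^2 = 2401 ≡ 11 (mod 239)
232^8 = (232^4)^2 ≡ 11^2 = 121 ≡ 121 (mod 239)
232^14 = 232^8 · 232^4 · 232^2 ≡ 121 · 11 · 49 ≡ 211 (mod 239).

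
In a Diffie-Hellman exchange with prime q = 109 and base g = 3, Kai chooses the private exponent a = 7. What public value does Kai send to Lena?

7

Public value = 3^{7} \pmod{109}.
3^1 ≡ 3 (mod 109)
3^2 = (3^1)^2 ≡ 3^2 = 9 ≡ 9 (mod 109)
3^4 = (3^2)^2 ≡ 9^2 = 81 ≡ 81 (mod 109)
3^7 = 3^4 · 3^2 · 3^1 ≡ 81 · 9 · 3 ≡ 7 (mod 109).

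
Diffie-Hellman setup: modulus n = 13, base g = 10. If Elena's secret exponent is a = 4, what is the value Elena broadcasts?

Public value = 10^4 mod 13.
10^1 ≡ 10 (mod 13)
10^2 = (10^1)^2 ≡ 10^2 = 100 ≡ 9 (mod 13)
10^4 = (10^2)^2 ≡ 9^2 = 81 ≡ 3 (mod 13)

3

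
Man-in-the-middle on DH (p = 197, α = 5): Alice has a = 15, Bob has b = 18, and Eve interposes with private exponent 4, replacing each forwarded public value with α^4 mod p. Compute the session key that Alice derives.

190

Alice receives Eve's public value M = 5^4 mod 197 instead of the honest one.
5^1 ≡ 5 (mod 197)
5^2 = (5^1)^2 ≡ 5^2 = 25 ≡ 25 (mod 197)
5^4 = (5^2)^2 ≡ 25^2 = 625 ≡ 34 (mod 197)
So M = 34. Alice computes K = M^15 mod 197.
34^1 ≡ 34 (mod 197)
34^2 = (34^1)^2 ≡ 34^2 = 1156 ≡ 171 (mod 197)
34^4 = (34^2)^2 ≡ 171^2 = 29241 ≡ 85 (mod 197)
34^8 = (34^4)^2 ≡ 85^2 = 7225 ≡ 133 (mod 197)
34^15 = 34^8 · 34^4 · 34^2 · 34^1 ≡ 133 · 85 · 171 · 34 ≡ 190 (mod 197).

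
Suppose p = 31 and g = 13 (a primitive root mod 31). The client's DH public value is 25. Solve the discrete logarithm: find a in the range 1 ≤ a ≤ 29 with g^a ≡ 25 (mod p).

20

Try successive powers of 13 modulo 31:
13^1 ≡ 13
13^2 ≡ 14
13^3 ≡ 27
13^4 ≡ 10
13^5 ≡ 6
13^6 ≡ 16
13^7 ≡ 22
13^8 ≡ 7
13^9 ≡ 29
13^10 ≡ 5
13^11 ≡ 3
13^12 ≡ 8
13^13 ≡ 11
13^14 ≡ 19
13^15 ≡ 30
13^16 ≡ 18
13^17 ≡ 17
13^18 ≡ 4
13^19 ≡ 21
13^20 ≡ 25
Found: a = 20.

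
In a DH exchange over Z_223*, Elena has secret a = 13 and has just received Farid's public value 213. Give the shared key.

144

Shared key K = 213^13 mod 223.
213^1 ≡ 213 (mod 223)
213^2 = (213^1)^2 ≡ 213^2 = 45369 ≡ 100 (mod 223)
213^4 = (213^2)^2 ≡ 100^2 = 10000 ≡ 188 (mod 223)
213^8 = (213^4)^2 ≡ 188^2 = 35344 ≡ 110 (mod 223)
213^13 = 213^8 · 213^4 · 213^1 ≡ 110 · 188 · 213 ≡ 144 (mod 223).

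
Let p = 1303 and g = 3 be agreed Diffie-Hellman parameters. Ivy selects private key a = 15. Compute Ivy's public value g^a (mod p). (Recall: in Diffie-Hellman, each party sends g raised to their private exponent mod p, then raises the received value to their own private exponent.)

271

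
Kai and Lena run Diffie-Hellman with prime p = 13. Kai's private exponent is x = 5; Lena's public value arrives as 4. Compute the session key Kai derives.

10

Shared key K = 4^5 mod 13.
4^1 ≡ 4 (mod 13)
4^2 = (4^1)^2 ≡ 4^2 = 16 ≡ 3 (mod 13)
4^4 = (4^2)^2 ≡ 3^2 = 9 ≡ 9 (mod 13)
4^5 = 4^4 · 4^1 ≡ 9 · 4 ≡ 10 (mod 13).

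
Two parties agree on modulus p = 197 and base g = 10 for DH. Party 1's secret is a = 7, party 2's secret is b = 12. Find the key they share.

Party 2 sends B = g^b mod p = 10^12 mod 197.
10^1 ≡ 10 (mod 197)
10^2 = (10^1)^2 ≡ 10^2 = 100 ≡ 100 (mod 197)
10^4 = (10^2)^2 ≡ 100^2 = 10000 ≡ 150 (mod 197)
10^8 = (10^4)^2 ≡ 150^2 = 22500 ≡ 42 (mod 197)
10^12 = 10^8 · 10^4 ≡ 42 · 150 ≡ 193 (mod 197).
So B = 193. Party 1 then computes K = B^a mod p = 193^7 mod 197.
193^1 ≡ 193 (mod 197)
193^2 = (193^1)^2 ≡ 193^2 = 37249 ≡ 16 (mod 197)
193^4 = (193^2)^2 ≡ 16^2 = 256 ≡ 59 (mod 197)
193^7 = 193^4 · 193^2 · 193^1 ≡ 59 · 16 · 193 ≡ 164 (mod 197).

164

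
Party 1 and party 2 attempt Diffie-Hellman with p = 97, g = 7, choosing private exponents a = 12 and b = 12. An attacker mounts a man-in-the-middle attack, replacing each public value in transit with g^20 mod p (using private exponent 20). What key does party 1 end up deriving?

96

Party 1 receives an attacker's public value M = 7^20 mod 97 instead of the honest one.
7^1 ≡ 7 (mod 97)
7^2 = (7^1)^2 ≡ 7^2 = 49 ≡ 49 (mod 97)
7^4 = (7^2)^2 ≡ 49^2 = 2401 ≡ 73 (mod 97)
7^8 = (7^4)^2 ≡ 73^2 = 5329 ≡ 91 (mod 97)
7^16 = (7^8)^2 ≡ 91^2 = 8281 ≡ 36 (mod 97)
7^20 = 7^16 · 7^4 ≡ 36 · 73 ≡ 9 (mod 97).
So M = 9. Party 1 computes K = M^12 mod 97.
9^1 ≡ 9 (mod 97)
9^2 = (9^1)^2 ≡ 9^2 = 81 ≡ 81 (mod 97)
9^4 = (9^2)^2 ≡ 81^2 = 6561 ≡ 62 (mod 97)
9^8 = (9^4)^2 ≡ 62^2 = 3844 ≡ 61 (mod 97)
9^12 = 9^8 · 9^4 ≡ 61 · 62 ≡ 96 (mod 97).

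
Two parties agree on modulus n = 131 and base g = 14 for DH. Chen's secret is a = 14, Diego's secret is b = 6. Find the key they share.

Diego sends B = g^b mod n = 14^6 mod 131.
14^1 ≡ 14 (mod 131)
14^2 = (14^1)^2 ≡ 14^2 = 196 ≡ 65 (mod 131)
14^4 = (14^2)^2 ≡ 65^2 = 4225 ≡ 33 (mod 131)
14^6 = 14^4 · 14^2 ≡ 33 · 65 ≡ 49 (mod 131).
So B = 49. Chen then computes K = B^a mod n = 49^14 mod 131.
49^1 ≡ 49 (mod 131)
49^2 = (49^1)^2 ≡ 49^2 = 2401 ≡ 43 (mod 131)
49^4 = (49^2)^2 ≡ 43^2 = 1849 ≡ 15 (mod 131)
49^8 = (49^4)^2 ≡ 15^2 = 225 ≡ 94 (mod 131)
49^14 = 49^8 · 49^4 · 49^2 ≡ 94 · 15 · 43 ≡ 108 (mod 131).

108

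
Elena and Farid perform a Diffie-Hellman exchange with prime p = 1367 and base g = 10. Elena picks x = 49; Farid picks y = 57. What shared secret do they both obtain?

95

Farid sends B = g^y mod p = 10^57 mod 1367.
10^1 ≡ 10 (mod 1367)
10^2 = (10^1)^2 ≡ 10^2 = 100 ≡ 100 (mod 1367)
10^4 = (10^2)^2 ≡ 100^2 = 10000 ≡ 431 (mod 1367)
10^8 = (10^4)^2 ≡ 431^2 = 185761 ≡ 1216 (mod 1367)
10^16 = (10^8)^2 ≡ 1216^2 = 1478656 ≡ 929 (mod 1367)
10^32 = (10^16)^2 ≡ 929^2 = 863041 ≡ 464 (mod 1367)
10^57 = 10^32 · 10^16 · 10^8 · 10^1 ≡ 464 · 929 · 1216 · 10 ≡ 1123 (mod 1367).
So B = 1123. Elena then computes K = B^x mod p = 1123^49 mod 1367.
1123^1 ≡ 1123 (mod 1367)
1123^2 = (1123^1)^2 ≡ 1123^2 = 1261129 ≡ 755 (mod 1367)
1123^4 = (1123^2)^2 ≡ 755^2 = 570025 ≡ 1353 (mod 1367)
1123^8 = (1123^4)^2 ≡ 1353^2 = 1830609 ≡ 196 (mod 1367)
1123^16 = (1123^8)^2 ≡ 196^2 = 38416 ≡ 140 (mod 1367)
1123^32 = (1123^16)^2 ≡ 140^2 = 19600 ≡ 462 (mod 1367)
1123^49 = 1123^32 · 1123^16 · 1123^1 ≡ 462 · 140 · 1123 ≡ 95 (mod 1367).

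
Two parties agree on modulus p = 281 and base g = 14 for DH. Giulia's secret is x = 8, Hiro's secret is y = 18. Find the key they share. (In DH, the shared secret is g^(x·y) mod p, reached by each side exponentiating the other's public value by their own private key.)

200

Hiro sends B = g^y mod p = 14^18 mod 281.
14^1 ≡ 14 (mod 281)
14^2 = (14^1)^2 ≡ 14^2 = 196 ≡ 196 (mod 281)
14^4 = (14^2)^2 ≡ 196^2 = 38416 ≡ 200 (mod 281)
14^8 = (14^4)^2 ≡ 200^2 = 40000 ≡ 98 (mod 281)
14^16 = (14^8)^2 ≡ 98^2 = 9604 ≡ 50 (mod 281)
14^18 = 14^16 · 14^2 ≡ 50 · 196 ≡ 246 (mod 281).
So B = 246. Giulia then computes K = B^x mod p = 246^8 mod 281.
246^1 ≡ 246 (mod 281)
246^2 = (246^1)^2 ≡ 246^2 = 60516 ≡ 101 (mod 281)
246^4 = (246^2)^2 ≡ 101^2 = 10201 ≡ 85 (mod 281)
246^8 = (246^4)^2 ≡ 85^2 = 7225 ≡ 200 (mod 281)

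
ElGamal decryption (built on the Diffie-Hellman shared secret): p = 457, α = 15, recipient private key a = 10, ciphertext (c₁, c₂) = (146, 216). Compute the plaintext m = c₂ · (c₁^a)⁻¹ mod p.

Shared mask s = c₁^a mod p = 146^10 mod 457.
146^1 ≡ 146 (mod 457)
146^2 = (146^1)^2 ≡ 146^2 = 21316 ≡ 294 (mod 457)
146^4 = (146^2)^2 ≡ 294^2 = 86436 ≡ 63 (mod 457)
146^8 = (146^4)^2 ≡ 63^2 = 3969 ≡ 313 (mod 457)
146^10 = 146^8 · 146^2 ≡ 313 · 294 ≡ 165 (mod 457).
So s = 165; s⁻¹ ≡ 421 (mod 457).
m = c₂ · s⁻¹ mod 457 = 216 · 421 mod 457 = 450.

450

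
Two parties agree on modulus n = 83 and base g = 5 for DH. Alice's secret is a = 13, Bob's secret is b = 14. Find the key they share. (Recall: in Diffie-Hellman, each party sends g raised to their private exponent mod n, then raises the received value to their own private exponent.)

48

Alice sends A = g^a mod n = 5^13 mod 83.
5^1 ≡ 5 (mod 83)
5^2 = (5^1)^2 ≡ 5^2 = 25 ≡ 25 (mod 83)
5^4 = (5^2)^2 ≡ 25^2 = 625 ≡ 44 (mod 83)
5^8 = (5^4)^2 ≡ 44^2 = 1936 ≡ 27 (mod 83)
5^13 = 5^8 · 5^4 · 5^1 ≡ 27 · 44 · 5 ≡ 47 (mod 83).
So A = 47. Bob then computes K = A^b mod n = 47^14 mod 83.
47^1 ≡ 47 (mod 83)
47^2 = (47^1)^2 ≡ 47^2 = 2209 ≡ 51 (mod 83)
47^4 = (47^2)^2 ≡ 51^2 = 2601 ≡ 28 (mod 83)
47^8 = (47^4)^2 ≡ 28^2 = 784 ≡ 37 (mod 83)
47^14 = 47^8 · 47^4 · 47^2 ≡ 37 · 28 · 51 ≡ 48 (mod 83).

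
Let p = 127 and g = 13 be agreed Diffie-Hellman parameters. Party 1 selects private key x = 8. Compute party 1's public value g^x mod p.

69

Public value = 13^8 mod 127.
13^1 ≡ 13 (mod 127)
13^2 = (13^1)^2 ≡ 13^2 = 169 ≡ 42 (mod 127)
13^4 = (13^2)^2 ≡ 42^2 = 1764 ≡ 113 (mod 127)
13^8 = (13^4)^2 ≡ 113^2 = 12769 ≡ 69 (mod 127)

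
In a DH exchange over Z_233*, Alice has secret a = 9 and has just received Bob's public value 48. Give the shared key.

228

Shared key K = 48^9 mod 233.
48^1 ≡ 48 (mod 233)
48^2 = (48^1)^2 ≡ 48^2 = 2304 ≡ 207 (mod 233)
48^4 = (48^2)^2 ≡ 207^2 = 42849 ≡ 210 (mod 233)
48^8 = (48^4)^2 ≡ 210^2 = 44100 ≡ 63 (mod 233)
48^9 = 48^8 · 48^1 ≡ 63 · 48 ≡ 228 (mod 233).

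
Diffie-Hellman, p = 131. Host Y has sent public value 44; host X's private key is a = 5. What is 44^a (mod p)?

62

Shared key K = 44^5 mod 131.
44^1 ≡ 44 (mod 131)
44^2 = (44^1)^2 ≡ 44^2 = 1936 ≡ 102 (mod 131)
44^4 = (44^2)^2 ≡ 102^2 = 10404 ≡ 55 (mod 131)
44^5 = 44^4 · 44^1 ≡ 55 · 44 ≡ 62 (mod 131).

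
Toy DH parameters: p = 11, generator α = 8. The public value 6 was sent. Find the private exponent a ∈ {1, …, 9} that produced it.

3

Try successive powers of 8 modulo 11:
8^1 ≡ 8
8^2 ≡ 9
8^3 ≡ 6
Found: a = 3.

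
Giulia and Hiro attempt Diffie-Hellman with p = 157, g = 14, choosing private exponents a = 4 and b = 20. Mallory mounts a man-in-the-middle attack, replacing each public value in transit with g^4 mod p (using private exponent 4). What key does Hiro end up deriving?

Hiro receives Mallory's public value M = 14^4 mod 157 instead of the honest one.
14^1 ≡ 14 (mod 157)
14^2 = (14^1)^2 ≡ 14^2 = 196 ≡ 39 (mod 157)
14^4 = (14^2)^2 ≡ 39^2 = 1521 ≡ 108 (mod 157)
So M = 108. Hiro computes K = M^20 mod 157.
108^1 ≡ 108 (mod 157)
108^2 = (108^1)^2 ≡ 108^2 = 11664 ≡ 46 (mod 157)
108^4 = (108^2)^2 ≡ 46^2 = 2116 ≡ 75 (mod 157)
108^8 = (108^4)^2 ≡ 75^2 = 5625 ≡ 130 (mod 157)
108^16 = (108^8)^2 ≡ 130^2 = 16900 ≡ 101 (mod 157)
108^20 = 108^16 · 108^4 ≡ 101 · 75 ≡ 39 (mod 157).

39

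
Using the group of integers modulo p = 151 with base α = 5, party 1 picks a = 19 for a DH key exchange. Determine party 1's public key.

Public value = 5^{19} \pmod{151}.
5^1 ≡ 5 (mod 151)
5^2 = (5^1)^2 ≡ 5^2 = 25 ≡ 25 (mod 151)
5^4 = (5^2)^2 ≡ 25^2 = 625 ≡ 21 (mod 151)
5^8 = (5^4)^2 ≡ 21^2 = 441 ≡ 139 (mod 151)
5^16 = (5^8)^2 ≡ 139^2 = 19321 ≡ 144 (mod 151)
5^19 = 5^16 · 5^2 · 5^1 ≡ 144 · 25 · 5 ≡ 31 (mod 151).

31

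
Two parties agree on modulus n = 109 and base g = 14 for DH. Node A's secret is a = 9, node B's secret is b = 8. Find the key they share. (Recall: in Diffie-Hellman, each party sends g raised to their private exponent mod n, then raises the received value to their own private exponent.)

45

Node B sends B = g^b mod n = 14^8 mod 109.
14^1 ≡ 14 (mod 109)
14^2 = (14^1)^2 ≡ 14^2 = 196 ≡ 87 (mod 109)
14^4 = (14^2)^2 ≡ 87^2 = 7569 ≡ 48 (mod 109)
14^8 = (14^4)^2 ≡ 48^2 = 2304 ≡ 15 (mod 109)
So B = 15. Node A then computes K = B^a mod n = 15^9 mod 109.
15^1 ≡ 15 (mod 109)
15^2 = (15^1)^2 ≡ 15^2 = 225 ≡ 7 (mod 109)
15^4 = (15^2)^2 ≡ 7^2 = 49 ≡ 49 (mod 109)
15^8 = (15^4)^2 ≡ 49^2 = 2401 ≡ 3 (mod 109)
15^9 = 15^8 · 15^1 ≡ 3 · 15 ≡ 45 (mod 109).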